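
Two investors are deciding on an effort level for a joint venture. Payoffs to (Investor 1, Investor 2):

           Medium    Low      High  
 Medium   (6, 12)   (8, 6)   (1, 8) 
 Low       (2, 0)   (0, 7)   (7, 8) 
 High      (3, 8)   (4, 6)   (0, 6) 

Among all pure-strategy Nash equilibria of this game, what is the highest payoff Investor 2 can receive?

Both Medium is a pure NE (Investor 1: 6 ≥ 3; Investor 2: 12 ≥ 8). Investor 2 gets 12.
(Low, High) is a pure NE (Investor 1: 7 ≥ 1; Investor 2: 8 ≥ 7). Investor 2 gets 8.
Every other cell has a profitable deviation for at least one player. Highest of {12, 8} is 12.

12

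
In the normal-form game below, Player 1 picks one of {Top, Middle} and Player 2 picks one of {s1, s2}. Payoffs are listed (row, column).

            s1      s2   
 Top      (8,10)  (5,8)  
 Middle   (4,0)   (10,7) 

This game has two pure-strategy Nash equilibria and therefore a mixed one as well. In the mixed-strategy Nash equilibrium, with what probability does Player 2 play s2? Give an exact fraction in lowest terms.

4/9

Player 2's mix q on s1 must make Player 1 indifferent between Top and Middle.
Player 1's payoff from Top: 8q + 5(1−q). From Middle: 4q + 10(1−q).
Set equal: 4q = 5(1−q) → q = 5/9.
Probability on s2 is 1 − 5/9 = 4/9.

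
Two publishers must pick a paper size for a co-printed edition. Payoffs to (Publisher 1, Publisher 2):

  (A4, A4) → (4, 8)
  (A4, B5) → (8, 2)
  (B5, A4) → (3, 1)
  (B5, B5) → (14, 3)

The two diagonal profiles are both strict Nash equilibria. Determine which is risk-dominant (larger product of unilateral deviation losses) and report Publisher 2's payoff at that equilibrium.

At both A4: Publisher 1 loses 4 − 3 = 1 by deviating; Publisher 2 loses 8 − 2 = 6. Product = 1·6 = 6.
At both B5: Publisher 1 loses 14 − 8 = 6 by deviating; Publisher 2 loses 3 − 1 = 2. Product = 6·2 = 12.
12 > 6, so both B5 is risk-dominant. Publisher 2's payoff there is 3.

3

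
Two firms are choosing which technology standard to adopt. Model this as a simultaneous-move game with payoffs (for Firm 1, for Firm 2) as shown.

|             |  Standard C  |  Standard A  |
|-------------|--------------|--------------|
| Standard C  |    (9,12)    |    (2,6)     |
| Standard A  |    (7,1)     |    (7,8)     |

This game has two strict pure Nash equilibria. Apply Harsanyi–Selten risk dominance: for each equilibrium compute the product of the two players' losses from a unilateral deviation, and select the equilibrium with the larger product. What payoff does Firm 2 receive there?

At both Standard C: Firm 1 loses 9 − 7 = 2 by deviating; Firm 2 loses 12 − 6 = 6. Product = 2·6 = 12.
At both Standard A: Firm 1 loses 7 − 2 = 5 by deviating; Firm 2 loses 8 − 1 = 7. Product = 5·7 = 35.
35 > 12, so both Standard A is risk-dominant. Firm 2's payoff there is 8.

8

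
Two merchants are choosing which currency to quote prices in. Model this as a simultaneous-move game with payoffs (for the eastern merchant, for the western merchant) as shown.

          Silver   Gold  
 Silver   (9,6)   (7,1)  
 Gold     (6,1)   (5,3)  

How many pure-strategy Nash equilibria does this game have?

1

Both Silver: the eastern merchant gets 9 (best alternative 6); the western merchant gets 6 (best alternative 1). Neither deviates — NE.
Both Gold is not a NE: the eastern merchant would switch to Silver (7 > 5).
No other cell survives both best-response checks, so there is 1 pure NE.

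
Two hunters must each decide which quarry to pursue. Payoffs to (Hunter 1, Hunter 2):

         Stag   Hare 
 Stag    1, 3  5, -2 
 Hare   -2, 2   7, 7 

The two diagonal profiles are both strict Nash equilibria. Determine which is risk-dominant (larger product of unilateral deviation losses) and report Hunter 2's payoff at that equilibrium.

3

At both Stag: Hunter 1 loses 1 − (-2) = 3 by deviating; Hunter 2 loses 3 − (-2) = 5. Product = 3·5 = 15.
At both Hare: Hunter 1 loses 7 − 5 = 2 by deviating; Hunter 2 loses 7 − 2 = 5. Product = 2·5 = 10.
15 > 10, so both Stag is risk-dominant. Hunter 2's payoff there is 3.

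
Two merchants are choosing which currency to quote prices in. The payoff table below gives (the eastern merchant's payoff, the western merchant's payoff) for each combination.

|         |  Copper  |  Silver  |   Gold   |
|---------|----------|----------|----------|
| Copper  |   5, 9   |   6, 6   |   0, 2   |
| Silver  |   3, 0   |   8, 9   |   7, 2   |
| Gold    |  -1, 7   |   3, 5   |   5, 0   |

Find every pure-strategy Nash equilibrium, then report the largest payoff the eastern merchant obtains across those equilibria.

Both Copper is a pure NE (the eastern merchant: 5 ≥ 3; the western merchant: 9 ≥ 6). The eastern merchant gets 5.
Both Silver is a pure NE (the eastern merchant: 8 ≥ 6; the western merchant: 9 ≥ 2). The eastern merchant gets 8.
Every other cell has a profitable deviation for at least one player. Highest of {5, 8} is 8.

8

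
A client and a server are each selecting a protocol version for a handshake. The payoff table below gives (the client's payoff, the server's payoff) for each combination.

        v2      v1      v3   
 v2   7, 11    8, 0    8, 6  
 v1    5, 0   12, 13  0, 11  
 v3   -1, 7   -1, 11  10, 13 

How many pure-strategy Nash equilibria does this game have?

3

Both v2: the client gets 7 (best alternative 5); the server gets 11 (best alternative 6). Neither deviates — NE.
Both v1: the client gets 12 (best alternative 8); the server gets 13 (best alternative 11). Neither deviates — NE.
Both v3: the client gets 10 (best alternative 8); the server gets 13 (best alternative 11). Neither deviates — NE.
(v3, v1) is not a NE: the client would switch to v1 (12 > -1).
No other cell survives both best-response checks, so there are 3 pure NE.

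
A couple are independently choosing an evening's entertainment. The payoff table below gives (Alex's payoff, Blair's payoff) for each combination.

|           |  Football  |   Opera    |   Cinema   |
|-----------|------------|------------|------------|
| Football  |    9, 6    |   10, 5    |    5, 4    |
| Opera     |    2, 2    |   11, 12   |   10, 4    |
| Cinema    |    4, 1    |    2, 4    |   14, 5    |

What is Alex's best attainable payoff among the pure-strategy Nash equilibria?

Both Football is a pure NE (Alex: 9 ≥ 4; Blair: 6 ≥ 5). Alex gets 9.
Both Opera is a pure NE (Alex: 11 ≥ 10; Blair: 12 ≥ 4). Alex gets 11.
Both Cinema is a pure NE (Alex: 14 ≥ 10; Blair: 5 ≥ 4). Alex gets 14.
Every other cell has a profitable deviation for at least one player. Highest of {9, 11, 14} is 14.

14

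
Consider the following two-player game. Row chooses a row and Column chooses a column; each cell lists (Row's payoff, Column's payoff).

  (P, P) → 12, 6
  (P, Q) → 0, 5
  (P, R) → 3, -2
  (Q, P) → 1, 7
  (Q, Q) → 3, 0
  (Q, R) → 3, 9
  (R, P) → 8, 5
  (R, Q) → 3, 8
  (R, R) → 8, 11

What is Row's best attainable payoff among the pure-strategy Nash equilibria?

12

Both P is a pure NE (Row: 12 ≥ 8; Column: 6 ≥ 5). Row gets 12.
Both R is a pure NE (Row: 8 ≥ 3; Column: 11 ≥ 8). Row gets 8.
Every other cell has a profitable deviation for at least one player. Highest of {12, 8} is 12.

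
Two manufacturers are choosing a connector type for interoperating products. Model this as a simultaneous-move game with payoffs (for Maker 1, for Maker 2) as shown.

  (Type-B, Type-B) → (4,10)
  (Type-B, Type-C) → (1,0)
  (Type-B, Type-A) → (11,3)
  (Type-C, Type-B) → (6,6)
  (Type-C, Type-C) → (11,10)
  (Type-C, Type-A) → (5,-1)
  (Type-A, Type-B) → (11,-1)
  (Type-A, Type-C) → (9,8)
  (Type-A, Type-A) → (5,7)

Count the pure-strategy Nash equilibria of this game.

Both Type-C: Maker 1 gets 11 (best alternative 9); Maker 2 gets 10 (best alternative 6). Neither deviates — NE.
Both Type-B is not a NE: Maker 1 would switch to Type-A (11 > 4).
No other cell survives both best-response checks, so there is 1 pure NE.

1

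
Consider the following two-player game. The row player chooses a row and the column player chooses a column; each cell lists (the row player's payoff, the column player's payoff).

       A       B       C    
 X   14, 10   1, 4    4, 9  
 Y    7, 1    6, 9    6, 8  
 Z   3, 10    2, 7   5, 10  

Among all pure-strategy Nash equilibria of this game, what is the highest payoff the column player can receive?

10

(X, A) is a pure NE (the row player: 14 ≥ 7; the column player: 10 ≥ 9). The column player gets 10.
(Y, B) is a pure NE (the row player: 6 ≥ 2; the column player: 9 ≥ 8). The column player gets 9.
Every other cell has a profitable deviation for at least one player. Highest of {10, 9} is 10.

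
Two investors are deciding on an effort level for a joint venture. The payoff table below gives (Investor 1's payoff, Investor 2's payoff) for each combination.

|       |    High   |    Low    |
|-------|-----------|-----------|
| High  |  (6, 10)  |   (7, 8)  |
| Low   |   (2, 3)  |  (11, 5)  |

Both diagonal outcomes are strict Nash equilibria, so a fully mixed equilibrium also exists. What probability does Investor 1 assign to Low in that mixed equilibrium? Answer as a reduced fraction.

1/2

Investor 1's mix p on High must make Investor 2 indifferent between High and Low.
Investor 2's payoff from High: 10p + 3(1−p). From Low: 8p + 5(1−p).
Set equal: 2p = 2(1−p) → p = 2/4 = 1/2.
Probability on Low is 1 − 1/2 = 1/2.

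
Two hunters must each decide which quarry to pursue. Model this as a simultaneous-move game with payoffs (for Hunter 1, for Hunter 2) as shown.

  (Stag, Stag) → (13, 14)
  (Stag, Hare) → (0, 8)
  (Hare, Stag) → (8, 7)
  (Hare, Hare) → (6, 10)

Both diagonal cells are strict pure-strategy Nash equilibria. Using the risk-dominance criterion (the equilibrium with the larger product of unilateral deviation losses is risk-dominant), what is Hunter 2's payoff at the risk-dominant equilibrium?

14

At both Stag: Hunter 1 loses 13 − 8 = 5 by deviating; Hunter 2 loses 14 − 8 = 6. Product = 5·6 = 30.
At both Hare: Hunter 1 loses 6 − 0 = 6 by deviating; Hunter 2 loses 10 − 7 = 3. Product = 6·3 = 18.
30 > 18, so both Stag is risk-dominant. Hunter 2's payoff there is 14.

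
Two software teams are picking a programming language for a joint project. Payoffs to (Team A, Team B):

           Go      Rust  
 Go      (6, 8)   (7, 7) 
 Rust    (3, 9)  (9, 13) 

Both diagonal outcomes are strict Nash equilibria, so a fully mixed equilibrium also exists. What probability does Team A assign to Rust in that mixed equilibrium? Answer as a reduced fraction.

1/5

Team A's mix p on Go must make Team B indifferent between Go and Rust.
Team B's payoff from Go: 8p + 9(1−p). From Rust: 7p + 13(1−p).
Set equal: 1p = 4(1−p) → p = 4/5.
Probability on Rust is 1 − 4/5 = 1/5.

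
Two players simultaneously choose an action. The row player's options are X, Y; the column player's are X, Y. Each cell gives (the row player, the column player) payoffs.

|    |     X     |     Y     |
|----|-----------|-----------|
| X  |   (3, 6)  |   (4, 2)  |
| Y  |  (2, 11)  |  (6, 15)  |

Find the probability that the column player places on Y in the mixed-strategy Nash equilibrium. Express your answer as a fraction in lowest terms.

1/3

The column player's mix q on X must make the row player indifferent between X and Y.
The row player's payoff from X: 3q + 4(1−q). From Y: 2q + 6(1−q).
Set equal: 1q = 2(1−q) → q = 2/3.
Probability on Y is 1 − 2/3 = 1/3.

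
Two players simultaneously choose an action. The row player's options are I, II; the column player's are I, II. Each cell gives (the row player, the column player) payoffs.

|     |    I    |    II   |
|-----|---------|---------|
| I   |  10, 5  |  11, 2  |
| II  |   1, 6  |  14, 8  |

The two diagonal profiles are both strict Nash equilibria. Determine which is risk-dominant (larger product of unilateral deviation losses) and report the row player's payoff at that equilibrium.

10

At both I: the row player loses 10 − 1 = 9 by deviating; the column player loses 5 − 2 = 3. Product = 9·3 = 27.
At both II: the row player loses 14 − 11 = 3 by deviating; the column player loses 8 − 6 = 2. Product = 3·2 = 6.
27 > 6, so both I is risk-dominant. The row player's payoff there is 10.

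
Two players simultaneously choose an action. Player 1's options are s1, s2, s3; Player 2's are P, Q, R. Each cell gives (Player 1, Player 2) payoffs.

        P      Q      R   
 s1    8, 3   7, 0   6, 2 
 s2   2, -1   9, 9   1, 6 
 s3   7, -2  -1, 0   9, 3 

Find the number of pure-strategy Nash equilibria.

(s1, P): Player 1 gets 8 (best alternative 7); Player 2 gets 3 (best alternative 2). Neither deviates — NE.
(s2, Q): Player 1 gets 9 (best alternative 7); Player 2 gets 9 (best alternative 6). Neither deviates — NE.
(s3, R): Player 1 gets 9 (best alternative 6); Player 2 gets 3 (best alternative 0). Neither deviates — NE.
(s3, Q) is not a NE: Player 1 would switch to s2 (9 > -1).
No other cell survives both best-response checks, so there are 3 pure NE.

3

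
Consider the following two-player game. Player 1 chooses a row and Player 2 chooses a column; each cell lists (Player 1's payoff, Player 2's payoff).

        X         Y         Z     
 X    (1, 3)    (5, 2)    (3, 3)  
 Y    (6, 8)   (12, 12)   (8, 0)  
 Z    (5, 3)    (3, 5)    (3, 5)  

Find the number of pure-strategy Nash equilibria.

1

Both Y: Player 1 gets 12 (best alternative 5); Player 2 gets 12 (best alternative 8). Neither deviates — NE.
Both Z is not a NE: Player 1 would switch to Y (8 > 3).
No other cell survives both best-response checks, so there is 1 pure NE.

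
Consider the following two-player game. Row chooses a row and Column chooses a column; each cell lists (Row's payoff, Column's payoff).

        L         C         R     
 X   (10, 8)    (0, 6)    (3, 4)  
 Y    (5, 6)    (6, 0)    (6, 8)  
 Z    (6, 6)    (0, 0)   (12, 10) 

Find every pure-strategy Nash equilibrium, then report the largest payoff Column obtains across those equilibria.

10

(X, L) is a pure NE (Row: 10 ≥ 6; Column: 8 ≥ 6). Column gets 8.
(Z, R) is a pure NE (Row: 12 ≥ 6; Column: 10 ≥ 6). Column gets 10.
Every other cell has a profitable deviation for at least one player. Highest of {8, 10} is 10.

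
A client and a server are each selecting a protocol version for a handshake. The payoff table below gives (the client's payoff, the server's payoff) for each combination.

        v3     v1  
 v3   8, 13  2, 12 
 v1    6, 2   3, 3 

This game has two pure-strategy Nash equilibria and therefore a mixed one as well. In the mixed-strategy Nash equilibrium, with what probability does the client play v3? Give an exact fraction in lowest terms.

The client's mix p on v3 must make the server indifferent between v3 and v1.
The server's payoff from v3: 13p + 2(1−p). From v1: 12p + 3(1−p).
Set equal: 1p = 1(1−p) → p = 1/2.

1/2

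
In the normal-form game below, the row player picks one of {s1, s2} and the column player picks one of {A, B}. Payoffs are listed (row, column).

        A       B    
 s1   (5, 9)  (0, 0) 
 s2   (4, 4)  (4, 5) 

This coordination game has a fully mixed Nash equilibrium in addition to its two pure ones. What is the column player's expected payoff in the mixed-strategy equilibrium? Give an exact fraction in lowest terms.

The row player mixes with probability p on s1, chosen so the column player is indifferent: 9p + 4(1−p) = 0p + 5(1−p) gives p = 1/10.
The column player's expected payoff is 9·1/10 + 4·9/10 = 9/2.

9/2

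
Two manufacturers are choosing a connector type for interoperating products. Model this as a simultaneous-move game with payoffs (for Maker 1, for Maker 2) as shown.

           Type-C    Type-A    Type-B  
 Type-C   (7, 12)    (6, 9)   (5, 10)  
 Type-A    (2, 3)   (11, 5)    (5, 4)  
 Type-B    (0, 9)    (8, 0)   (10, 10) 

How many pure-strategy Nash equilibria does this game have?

3

Both Type-C: Maker 1 gets 7 (best alternative 2); Maker 2 gets 12 (best alternative 10). Neither deviates — NE.
Both Type-A: Maker 1 gets 11 (best alternative 8); Maker 2 gets 5 (best alternative 4). Neither deviates — NE.
Both Type-B: Maker 1 gets 10 (best alternative 5); Maker 2 gets 10 (best alternative 9). Neither deviates — NE.
(Type-B, Type-C) is not a NE: Maker 1 would switch to Type-C (7 > 0).
No other cell survives both best-response checks, so there are 3 pure NE.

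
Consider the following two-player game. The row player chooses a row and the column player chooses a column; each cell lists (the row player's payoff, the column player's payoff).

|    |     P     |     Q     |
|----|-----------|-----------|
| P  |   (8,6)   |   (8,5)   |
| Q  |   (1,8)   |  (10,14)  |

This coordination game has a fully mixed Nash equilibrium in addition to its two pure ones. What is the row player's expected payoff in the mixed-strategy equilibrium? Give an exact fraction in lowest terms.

8

The column player mixes with probability q on P, chosen so the row player is indifferent: 8q + 8(1−q) = 1q + 10(1−q) gives q = 2/9.
The row player's expected payoff (from either row, since indifferent) is 8·2/9 + 8·7/9 = 8.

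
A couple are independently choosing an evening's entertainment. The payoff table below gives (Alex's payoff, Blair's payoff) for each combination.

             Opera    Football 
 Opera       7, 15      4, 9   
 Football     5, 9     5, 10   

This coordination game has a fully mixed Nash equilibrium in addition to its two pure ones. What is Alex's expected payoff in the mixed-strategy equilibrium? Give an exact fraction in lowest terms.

Blair mixes with probability q on Opera, chosen so Alex is indifferent: 7q + 4(1−q) = 5q + 5(1−q) gives q = 1/3.
Alex's expected payoff (from either row, since indifferent) is 7·1/3 + 4·2/3 = 5.

5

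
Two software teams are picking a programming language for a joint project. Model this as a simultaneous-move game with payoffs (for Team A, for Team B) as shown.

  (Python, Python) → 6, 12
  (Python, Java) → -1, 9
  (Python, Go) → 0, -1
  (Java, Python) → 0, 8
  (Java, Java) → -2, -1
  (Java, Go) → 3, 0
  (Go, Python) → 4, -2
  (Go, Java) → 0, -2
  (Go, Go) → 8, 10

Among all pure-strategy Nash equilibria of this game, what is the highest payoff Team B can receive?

12

Both Python is a pure NE (Team A: 6 ≥ 4; Team B: 12 ≥ 9). Team B gets 12.
Both Go is a pure NE (Team A: 8 ≥ 3; Team B: 10 ≥ -2). Team B gets 10.
Every other cell has a profitable deviation for at least one player. Highest of {12, 10} is 12.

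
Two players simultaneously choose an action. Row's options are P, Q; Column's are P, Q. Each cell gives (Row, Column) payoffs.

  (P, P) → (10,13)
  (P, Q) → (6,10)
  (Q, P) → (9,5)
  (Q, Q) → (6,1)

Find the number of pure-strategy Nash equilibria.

Both P: Row gets 10 (best alternative 9); Column gets 13 (best alternative 10). Neither deviates — NE.
Both Q is not a NE: Column would switch to P (5 > 1).
No other cell survives both best-response checks, so there is 1 pure NE.

1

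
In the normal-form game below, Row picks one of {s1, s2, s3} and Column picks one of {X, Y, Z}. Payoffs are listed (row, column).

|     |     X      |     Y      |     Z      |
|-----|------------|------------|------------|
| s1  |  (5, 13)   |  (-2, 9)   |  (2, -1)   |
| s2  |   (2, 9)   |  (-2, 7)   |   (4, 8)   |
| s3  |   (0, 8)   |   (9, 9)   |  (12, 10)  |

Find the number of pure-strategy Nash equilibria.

2

(s1, X): Row gets 5 (best alternative 2); Column gets 13 (best alternative 9). Neither deviates — NE.
(s3, Z): Row gets 12 (best alternative 4); Column gets 10 (best alternative 9). Neither deviates — NE.
(s2, Y) is not a NE: Row would switch to s3 (9 > -2).
No other cell survives both best-response checks, so there are 2 pure NE.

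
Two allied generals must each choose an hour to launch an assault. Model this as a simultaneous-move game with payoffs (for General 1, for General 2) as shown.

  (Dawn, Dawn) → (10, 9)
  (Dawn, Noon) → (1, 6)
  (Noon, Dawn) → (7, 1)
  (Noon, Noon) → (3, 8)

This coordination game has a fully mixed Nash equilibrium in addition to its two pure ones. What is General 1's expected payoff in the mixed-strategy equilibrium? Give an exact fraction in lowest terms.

23/5

General 2 mixes with probability q on Dawn, chosen so General 1 is indifferent: 10q + 1(1−q) = 7q + 3(1−q) gives q = 2/5.
General 1's expected payoff (from either row, since indifferent) is 10·2/5 + 1·3/5 = 23/5.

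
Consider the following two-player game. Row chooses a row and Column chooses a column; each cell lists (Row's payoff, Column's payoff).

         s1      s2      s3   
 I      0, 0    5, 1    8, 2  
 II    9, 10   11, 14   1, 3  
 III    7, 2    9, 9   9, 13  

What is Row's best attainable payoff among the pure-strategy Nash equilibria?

11

(II, s2) is a pure NE (Row: 11 ≥ 9; Column: 14 ≥ 10). Row gets 11.
(III, s3) is a pure NE (Row: 9 ≥ 8; Column: 13 ≥ 9). Row gets 9.
Every other cell has a profitable deviation for at least one player. Highest of {11, 9} is 11.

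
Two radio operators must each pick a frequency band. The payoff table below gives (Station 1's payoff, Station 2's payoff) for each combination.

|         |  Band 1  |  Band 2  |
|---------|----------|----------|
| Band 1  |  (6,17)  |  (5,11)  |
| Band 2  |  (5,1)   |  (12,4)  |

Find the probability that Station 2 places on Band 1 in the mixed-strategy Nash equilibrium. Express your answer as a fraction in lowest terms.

Station 2's mix q on Band 1 must make Station 1 indifferent between Band 1 and Band 2.
Station 1's payoff from Band 1: 6q + 5(1−q). From Band 2: 5q + 12(1−q).
Set equal: 1q = 7(1−q) → q = 7/8.

7/8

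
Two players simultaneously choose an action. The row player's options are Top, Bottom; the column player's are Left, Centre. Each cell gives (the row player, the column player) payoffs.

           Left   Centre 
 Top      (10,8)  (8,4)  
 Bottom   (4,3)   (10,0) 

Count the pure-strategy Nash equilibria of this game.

1

(Top, Left): the row player gets 10 (best alternative 4); the column player gets 8 (best alternative 4). Neither deviates — NE.
(Bottom, Centre) is not a NE: the column player would switch to Left (3 > 0).
No other cell survives both best-response checks, so there is 1 pure NE.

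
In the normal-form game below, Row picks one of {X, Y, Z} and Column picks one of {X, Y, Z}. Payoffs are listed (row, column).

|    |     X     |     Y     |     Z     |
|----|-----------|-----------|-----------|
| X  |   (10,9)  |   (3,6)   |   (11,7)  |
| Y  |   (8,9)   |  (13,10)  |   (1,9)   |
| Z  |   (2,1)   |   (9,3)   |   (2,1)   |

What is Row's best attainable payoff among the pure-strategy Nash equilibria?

13

Both X is a pure NE (Row: 10 ≥ 8; Column: 9 ≥ 7). Row gets 10.
Both Y is a pure NE (Row: 13 ≥ 9; Column: 10 ≥ 9). Row gets 13.
Every other cell has a profitable deviation for at least one player. Highest of {10, 13} is 13.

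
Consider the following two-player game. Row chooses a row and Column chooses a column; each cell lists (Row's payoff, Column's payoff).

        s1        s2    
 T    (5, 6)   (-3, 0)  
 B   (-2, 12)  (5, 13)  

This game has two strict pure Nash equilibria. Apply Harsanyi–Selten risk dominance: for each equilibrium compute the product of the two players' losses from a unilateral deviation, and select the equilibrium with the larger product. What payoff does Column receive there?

At (T, s1): Row loses 5 − (-2) = 7 by deviating; Column loses 6 − 0 = 6. Product = 7·6 = 42.
At (B, s2): Row loses 5 − (-3) = 8 by deviating; Column loses 13 − 12 = 1. Product = 8·1 = 8.
42 > 8, so (T, s1) is risk-dominant. Column's payoff there is 6.

6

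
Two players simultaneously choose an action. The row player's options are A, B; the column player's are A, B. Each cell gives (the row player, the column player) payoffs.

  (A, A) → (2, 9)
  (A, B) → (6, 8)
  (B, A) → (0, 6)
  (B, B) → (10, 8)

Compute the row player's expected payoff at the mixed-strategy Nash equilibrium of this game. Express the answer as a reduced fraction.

10/3

The column player mixes with probability q on A, chosen so the row player is indifferent: 2q + 6(1−q) = 0q + 10(1−q) gives q = 2/3.
The row player's expected payoff (from either row, since indifferent) is 2·2/3 + 6·1/3 = 10/3.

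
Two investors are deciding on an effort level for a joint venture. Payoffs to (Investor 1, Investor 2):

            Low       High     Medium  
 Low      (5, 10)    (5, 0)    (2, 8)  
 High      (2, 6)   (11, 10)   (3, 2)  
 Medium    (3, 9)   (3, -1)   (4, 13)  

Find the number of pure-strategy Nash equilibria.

Both Low: Investor 1 gets 5 (best alternative 3); Investor 2 gets 10 (best alternative 8). Neither deviates — NE.
Both High: Investor 1 gets 11 (best alternative 5); Investor 2 gets 10 (best alternative 6). Neither deviates — NE.
Both Medium: Investor 1 gets 4 (best alternative 3); Investor 2 gets 13 (best alternative 9). Neither deviates — NE.
(Medium, Low) is not a NE: Investor 1 would switch to Low (5 > 3).
No other cell survives both best-response checks, so there are 3 pure NE.

3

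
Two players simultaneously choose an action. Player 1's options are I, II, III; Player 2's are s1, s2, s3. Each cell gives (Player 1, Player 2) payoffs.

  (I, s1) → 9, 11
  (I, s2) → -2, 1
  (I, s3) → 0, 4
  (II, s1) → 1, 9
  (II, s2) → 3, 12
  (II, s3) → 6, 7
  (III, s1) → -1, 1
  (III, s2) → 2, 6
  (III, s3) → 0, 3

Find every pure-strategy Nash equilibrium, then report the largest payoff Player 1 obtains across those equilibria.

9

(I, s1) is a pure NE (Player 1: 9 ≥ 1; Player 2: 11 ≥ 4). Player 1 gets 9.
(II, s2) is a pure NE (Player 1: 3 ≥ 2; Player 2: 12 ≥ 9). Player 1 gets 3.
Every other cell has a profitable deviation for at least one player. Highest of {9, 3} is 9.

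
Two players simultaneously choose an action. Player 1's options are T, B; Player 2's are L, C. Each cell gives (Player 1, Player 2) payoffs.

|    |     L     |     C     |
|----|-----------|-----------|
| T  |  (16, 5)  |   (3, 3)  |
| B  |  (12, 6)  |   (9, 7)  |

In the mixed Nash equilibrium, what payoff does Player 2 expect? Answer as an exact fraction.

Player 1 mixes with probability p on T, chosen so Player 2 is indifferent: 5p + 6(1−p) = 3p + 7(1−p) gives p = 1/3.
Player 2's expected payoff is 5·1/3 + 6·2/3 = 17/3.

17/3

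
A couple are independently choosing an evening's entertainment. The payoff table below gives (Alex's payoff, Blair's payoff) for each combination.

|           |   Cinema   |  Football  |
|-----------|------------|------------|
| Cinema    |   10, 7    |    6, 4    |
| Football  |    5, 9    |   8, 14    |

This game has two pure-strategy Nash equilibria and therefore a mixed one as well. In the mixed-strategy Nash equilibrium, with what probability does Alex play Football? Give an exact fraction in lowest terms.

Alex's mix p on Cinema must make Blair indifferent between Cinema and Football.
Blair's payoff from Cinema: 7p + 9(1−p). From Football: 4p + 14(1−p).
Set equal: 3p = 5(1−p) → p = 5/8.
Probability on Football is 1 − 5/8 = 3/8.

3/8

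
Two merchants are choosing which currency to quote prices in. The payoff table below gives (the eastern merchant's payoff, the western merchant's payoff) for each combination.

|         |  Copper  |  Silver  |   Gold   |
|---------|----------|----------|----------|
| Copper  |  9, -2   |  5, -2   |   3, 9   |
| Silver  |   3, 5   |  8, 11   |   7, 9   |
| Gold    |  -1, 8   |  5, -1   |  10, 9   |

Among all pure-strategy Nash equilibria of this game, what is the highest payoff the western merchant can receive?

11

Both Silver is a pure NE (the eastern merchant: 8 ≥ 5; the western merchant: 11 ≥ 9). The western merchant gets 11.
Both Gold is a pure NE (the eastern merchant: 10 ≥ 7; the western merchant: 9 ≥ 8). The western merchant gets 9.
Every other cell has a profitable deviation for at least one player. Highest of {11, 9} is 11.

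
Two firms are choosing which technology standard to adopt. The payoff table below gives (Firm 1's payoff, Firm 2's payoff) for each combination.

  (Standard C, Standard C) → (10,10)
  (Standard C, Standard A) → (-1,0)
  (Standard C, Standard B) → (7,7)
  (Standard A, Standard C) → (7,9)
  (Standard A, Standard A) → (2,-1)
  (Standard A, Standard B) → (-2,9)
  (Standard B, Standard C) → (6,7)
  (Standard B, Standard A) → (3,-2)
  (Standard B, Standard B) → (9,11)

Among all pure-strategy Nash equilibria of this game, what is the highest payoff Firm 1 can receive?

10

Both Standard C is a pure NE (Firm 1: 10 ≥ 7; Firm 2: 10 ≥ 7). Firm 1 gets 10.
Both Standard B is a pure NE (Firm 1: 9 ≥ 7; Firm 2: 11 ≥ 7). Firm 1 gets 9.
Every other cell has a profitable deviation for at least one player. Highest of {10, 9} is 10.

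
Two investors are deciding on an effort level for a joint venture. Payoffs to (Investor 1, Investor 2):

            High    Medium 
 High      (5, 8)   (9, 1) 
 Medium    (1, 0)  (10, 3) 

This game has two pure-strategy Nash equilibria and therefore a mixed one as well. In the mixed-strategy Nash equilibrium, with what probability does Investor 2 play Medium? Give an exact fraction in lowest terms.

4/5

Investor 2's mix q on High must make Investor 1 indifferent between High and Medium.
Investor 1's payoff from High: 5q + 9(1−q). From Medium: 1q + 10(1−q).
Set equal: 4q = 1(1−q) → q = 1/5.
Probability on Medium is 1 − 1/5 = 4/5.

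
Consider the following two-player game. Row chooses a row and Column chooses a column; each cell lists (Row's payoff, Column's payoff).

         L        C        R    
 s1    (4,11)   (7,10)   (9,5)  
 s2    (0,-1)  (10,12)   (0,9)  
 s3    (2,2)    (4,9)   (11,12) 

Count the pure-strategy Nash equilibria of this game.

(s1, L): Row gets 4 (best alternative 2); Column gets 11 (best alternative 10). Neither deviates — NE.
(s2, C): Row gets 10 (best alternative 7); Column gets 12 (best alternative 9). Neither deviates — NE.
(s3, R): Row gets 11 (best alternative 9); Column gets 12 (best alternative 9). Neither deviates — NE.
(s2, L) is not a NE: Row would switch to s1 (4 > 0).
No other cell survives both best-response checks, so there are 3 pure NE.

3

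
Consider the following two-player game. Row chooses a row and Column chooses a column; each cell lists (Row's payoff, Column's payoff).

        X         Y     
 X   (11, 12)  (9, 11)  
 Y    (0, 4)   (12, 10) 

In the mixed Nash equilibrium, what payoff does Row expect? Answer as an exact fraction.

66/7

Column mixes with probability q on X, chosen so Row is indifferent: 11q + 9(1−q) = 0q + 12(1−q) gives q = 3/14.
Row's expected payoff (from either row, since indifferent) is 11·3/14 + 9·11/14 = 66/7.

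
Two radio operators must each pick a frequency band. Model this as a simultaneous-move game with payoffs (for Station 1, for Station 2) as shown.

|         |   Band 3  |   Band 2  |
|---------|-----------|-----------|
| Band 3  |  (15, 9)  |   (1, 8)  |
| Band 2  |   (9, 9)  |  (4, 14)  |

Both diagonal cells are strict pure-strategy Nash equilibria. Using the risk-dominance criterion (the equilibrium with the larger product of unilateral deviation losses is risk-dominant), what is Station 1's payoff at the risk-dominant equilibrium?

4

At both Band 3: Station 1 loses 15 − 9 = 6 by deviating; Station 2 loses 9 − 8 = 1. Product = 6·1 = 6.
At both Band 2: Station 1 loses 4 − 1 = 3 by deviating; Station 2 loses 14 − 9 = 5. Product = 3·5 = 15.
15 > 6, so both Band 2 is risk-dominant. Station 1's payoff there is 4.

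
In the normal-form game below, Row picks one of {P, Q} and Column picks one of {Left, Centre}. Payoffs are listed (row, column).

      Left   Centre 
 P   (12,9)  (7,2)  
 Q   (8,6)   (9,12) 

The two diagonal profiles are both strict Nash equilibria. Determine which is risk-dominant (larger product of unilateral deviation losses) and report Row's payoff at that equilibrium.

12

At (P, Left): Row loses 12 − 8 = 4 by deviating; Column loses 9 − 2 = 7. Product = 4·7 = 28.
At (Q, Centre): Row loses 9 − 7 = 2 by deviating; Column loses 12 − 6 = 6. Product = 2·6 = 12.
28 > 12, so (P, Left) is risk-dominant. Row's payoff there is 12.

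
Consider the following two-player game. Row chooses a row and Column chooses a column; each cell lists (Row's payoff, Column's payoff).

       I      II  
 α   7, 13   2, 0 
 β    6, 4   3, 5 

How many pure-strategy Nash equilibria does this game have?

2

(α, I): Row gets 7 (best alternative 6); Column gets 13 (best alternative 0). Neither deviates — NE.
(β, II): Row gets 3 (best alternative 2); Column gets 5 (best alternative 4). Neither deviates — NE.
(β, I) is not a NE: Row would switch to α (7 > 6).
No other cell survives both best-response checks, so there are 2 pure NE.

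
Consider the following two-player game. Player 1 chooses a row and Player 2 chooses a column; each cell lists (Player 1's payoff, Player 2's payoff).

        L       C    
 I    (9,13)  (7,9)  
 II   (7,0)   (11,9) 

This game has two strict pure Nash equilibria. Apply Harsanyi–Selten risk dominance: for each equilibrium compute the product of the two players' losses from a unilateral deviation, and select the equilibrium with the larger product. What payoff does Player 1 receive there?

11

At (I, L): Player 1 loses 9 − 7 = 2 by deviating; Player 2 loses 13 − 9 = 4. Product = 2·4 = 8.
At (II, C): Player 1 loses 11 − 7 = 4 by deviating; Player 2 loses 9 − 0 = 9. Product = 4·9 = 36.
36 > 8, so (II, C) is risk-dominant. Player 1's payoff there is 11.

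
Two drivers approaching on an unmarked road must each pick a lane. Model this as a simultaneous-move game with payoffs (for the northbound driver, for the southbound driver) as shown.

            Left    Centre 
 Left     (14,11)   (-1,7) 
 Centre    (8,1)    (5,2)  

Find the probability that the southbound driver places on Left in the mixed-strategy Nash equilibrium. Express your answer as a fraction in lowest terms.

1/2

The southbound driver's mix q on Left must make the northbound driver indifferent between Left and Centre.
The northbound driver's payoff from Left: 14q + (-1)(1−q). From Centre: 8q + 5(1−q).
Set equal: 6q = 6(1−q) → q = 6/12 = 1/2.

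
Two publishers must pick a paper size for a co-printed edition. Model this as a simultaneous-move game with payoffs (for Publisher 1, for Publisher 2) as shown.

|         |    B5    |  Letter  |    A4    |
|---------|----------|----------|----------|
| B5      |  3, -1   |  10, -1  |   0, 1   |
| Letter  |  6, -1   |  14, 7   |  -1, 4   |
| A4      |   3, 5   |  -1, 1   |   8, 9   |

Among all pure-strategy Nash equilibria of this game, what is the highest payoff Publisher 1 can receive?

Both Letter is a pure NE (Publisher 1: 14 ≥ 10; Publisher 2: 7 ≥ 4). Publisher 1 gets 14.
Both A4 is a pure NE (Publisher 1: 8 ≥ 0; Publisher 2: 9 ≥ 5). Publisher 1 gets 8.
Every other cell has a profitable deviation for at least one player. Highest of {14, 8} is 14.

14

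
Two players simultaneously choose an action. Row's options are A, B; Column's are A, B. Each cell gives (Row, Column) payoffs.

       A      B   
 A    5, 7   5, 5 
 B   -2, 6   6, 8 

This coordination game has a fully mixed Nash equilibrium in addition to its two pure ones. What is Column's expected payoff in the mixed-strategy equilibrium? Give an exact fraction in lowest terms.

13/2

Row mixes with probability p on A, chosen so Column is indifferent: 7p + 6(1−p) = 5p + 8(1−p) gives p = 1/2.
Column's expected payoff is 7·1/2 + 6·1/2 = 13/2.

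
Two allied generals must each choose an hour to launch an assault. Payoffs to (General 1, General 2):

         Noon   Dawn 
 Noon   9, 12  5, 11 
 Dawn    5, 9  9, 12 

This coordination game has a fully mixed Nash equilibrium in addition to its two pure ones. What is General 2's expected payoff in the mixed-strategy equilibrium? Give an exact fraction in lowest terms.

General 1 mixes with probability p on Noon, chosen so General 2 is indifferent: 12p + 9(1−p) = 11p + 12(1−p) gives p = 3/4.
General 2's expected payoff is 12·3/4 + 9·1/4 = 45/4.

45/4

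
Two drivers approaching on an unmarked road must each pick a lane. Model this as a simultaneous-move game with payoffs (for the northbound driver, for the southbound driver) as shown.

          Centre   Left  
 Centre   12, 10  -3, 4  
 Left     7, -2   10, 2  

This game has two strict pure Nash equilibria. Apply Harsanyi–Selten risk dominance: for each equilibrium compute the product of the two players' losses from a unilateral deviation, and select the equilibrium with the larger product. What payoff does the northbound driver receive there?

At both Centre: the northbound driver loses 12 − 7 = 5 by deviating; the southbound driver loses 10 − 4 = 6. Product = 5·6 = 30.
At both Left: the northbound driver loses 10 − (-3) = 13 by deviating; the southbound driver loses 2 − (-2) = 4. Product = 13·4 = 52.
52 > 30, so both Left is risk-dominant. The northbound driver's payoff there is 10.

10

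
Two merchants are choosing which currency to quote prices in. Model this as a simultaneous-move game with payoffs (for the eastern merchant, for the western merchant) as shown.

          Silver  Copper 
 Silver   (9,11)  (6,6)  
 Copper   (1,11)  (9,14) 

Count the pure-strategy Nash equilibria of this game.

2

Both Silver: the eastern merchant gets 9 (best alternative 1); the western merchant gets 11 (best alternative 6). Neither deviates — NE.
Both Copper: the eastern merchant gets 9 (best alternative 6); the western merchant gets 14 (best alternative 11). Neither deviates — NE.
(Copper, Silver) is not a NE: the eastern merchant would switch to Silver (9 > 1).
No other cell survives both best-response checks, so there are 2 pure NE.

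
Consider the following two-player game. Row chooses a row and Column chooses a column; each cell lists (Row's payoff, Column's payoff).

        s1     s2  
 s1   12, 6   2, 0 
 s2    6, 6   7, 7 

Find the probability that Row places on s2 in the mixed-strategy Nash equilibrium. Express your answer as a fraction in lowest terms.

6/7

Row's mix p on s1 must make Column indifferent between s1 and s2.
Column's payoff from s1: 6p + 6(1−p). From s2: 0p + 7(1−p).
Set equal: 6p = 1(1−p) → p = 1/7.
Probability on s2 is 1 − 1/7 = 6/7.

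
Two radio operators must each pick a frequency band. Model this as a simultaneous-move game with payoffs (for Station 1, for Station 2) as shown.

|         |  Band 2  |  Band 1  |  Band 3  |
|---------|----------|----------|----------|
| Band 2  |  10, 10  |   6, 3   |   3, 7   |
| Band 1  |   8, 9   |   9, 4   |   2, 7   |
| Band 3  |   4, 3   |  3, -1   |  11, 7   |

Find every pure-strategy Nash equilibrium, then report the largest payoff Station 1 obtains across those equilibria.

Both Band 2 is a pure NE (Station 1: 10 ≥ 8; Station 2: 10 ≥ 7). Station 1 gets 10.
Both Band 3 is a pure NE (Station 1: 11 ≥ 3; Station 2: 7 ≥ 3). Station 1 gets 11.
Every other cell has a profitable deviation for at least one player. Highest of {10, 11} is 11.

11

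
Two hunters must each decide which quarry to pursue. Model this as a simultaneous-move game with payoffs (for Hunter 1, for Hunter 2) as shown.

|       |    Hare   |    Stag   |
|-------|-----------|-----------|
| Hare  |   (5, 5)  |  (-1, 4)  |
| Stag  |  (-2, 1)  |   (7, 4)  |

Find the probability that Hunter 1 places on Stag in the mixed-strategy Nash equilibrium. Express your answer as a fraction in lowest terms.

Hunter 1's mix p on Hare must make Hunter 2 indifferent between Hare and Stag.
Hunter 2's payoff from Hare: 5p + 1(1−p). From Stag: 4p + 4(1−p).
Set equal: 1p = 3(1−p) → p = 3/4.
Probability on Stag is 1 − 3/4 = 1/4.

1/4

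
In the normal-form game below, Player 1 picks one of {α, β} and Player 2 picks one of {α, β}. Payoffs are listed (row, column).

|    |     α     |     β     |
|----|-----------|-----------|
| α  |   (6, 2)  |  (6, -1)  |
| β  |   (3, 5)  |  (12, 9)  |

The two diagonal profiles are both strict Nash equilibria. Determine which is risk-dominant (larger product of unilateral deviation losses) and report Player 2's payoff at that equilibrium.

9

At both α: Player 1 loses 6 − 3 = 3 by deviating; Player 2 loses 2 − (-1) = 3. Product = 3·3 = 9.
At both β: Player 1 loses 12 − 6 = 6 by deviating; Player 2 loses 9 − 5 = 4. Product = 6·4 = 24.
24 > 9, so both β is risk-dominant. Player 2's payoff there is 9.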